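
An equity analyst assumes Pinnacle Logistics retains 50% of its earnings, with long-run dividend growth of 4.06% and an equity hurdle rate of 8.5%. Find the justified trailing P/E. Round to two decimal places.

11.72

Payout ratio b = 1 − 0.50 = 0.50.
Justified trailing P/E = b(1+g)/(r−g) = 0.50×(1+0.0406)/(0.085−0.0406) = 11.7185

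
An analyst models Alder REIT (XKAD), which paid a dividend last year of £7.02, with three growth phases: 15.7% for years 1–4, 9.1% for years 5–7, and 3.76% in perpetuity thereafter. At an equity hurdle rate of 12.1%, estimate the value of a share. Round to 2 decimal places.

Three-stage DDM. Project D₁…D_7; terminal Gordon value at t=7 with g = 0.0376; discount at r = 0.121.
D_1 = 8.1221
D_2 = 9.3973
D_3 = 10.8727
D_4 = 12.5797
D_5 = 13.7245
D_6 = 14.9734
D_7 = 16.3360
TV_7 = 16.9502/(0.121−0.0376) = 203.2398
P₀ = Σ Dₜ/(1+r)ᵗ + TV_7/(1+r)^7 = 144.4128

£144.41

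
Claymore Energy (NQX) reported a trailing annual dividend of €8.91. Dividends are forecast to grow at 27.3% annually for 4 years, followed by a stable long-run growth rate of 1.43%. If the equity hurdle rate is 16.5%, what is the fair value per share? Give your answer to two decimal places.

Two-stage DDM. Project D₁…D_4 at 0.273, terminal growth 0.0143, discount at r = 0.165.
D_1 = 11.3424
D_2 = 14.4389
D_3 = 18.3807
D_4 = 23.3987
Terminal value at t=4: TV = D_5/(r−g) = 23.7333/(0.165−0.0143) = 157.4869
P₀ = 11.3424/(1+0.165)^1 + 14.4389/(1+0.165)^2 + 18.3807/(1+0.165)^3 + 23.3987/(1+0.165)^4 + 157.4869/(1+0.165)^4 = 130.1968

€130.20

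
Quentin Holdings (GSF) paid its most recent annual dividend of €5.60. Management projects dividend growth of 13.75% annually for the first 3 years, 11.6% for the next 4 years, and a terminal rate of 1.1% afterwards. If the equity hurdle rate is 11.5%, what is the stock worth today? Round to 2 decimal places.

€99.33

Three-stage DDM. Project D₁…D_7; terminal Gordon value at t=7 with g = 0.011; discount at r = 0.115.
D_1 = 6.3700
D_2 = 7.2459
D_3 = 8.2422
D_4 = 9.1983
D_5 = 10.2653
D_6 = 11.4560
D_7 = 12.7849
TV_7 = 12.9256/(0.115−0.011) = 124.2845
P₀ = Σ Dₜ/(1+r)ᵗ + TV_7/(1+r)^7 = 99.3328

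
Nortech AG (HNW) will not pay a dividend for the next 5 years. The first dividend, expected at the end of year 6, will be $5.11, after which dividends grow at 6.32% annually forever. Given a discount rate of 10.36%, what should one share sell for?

Deferred-dividend DDM. At t=5 the remaining stream is a growing perpetuity with first payment D_6 = 5.11.
V_5 = D_6/(r−g) = 5.11/(0.1036−0.0632) = 126.4851
P₀ = V_5/(1+r)^5 = 126.4851/(1+0.1036)^5 = 77.2647

$77.26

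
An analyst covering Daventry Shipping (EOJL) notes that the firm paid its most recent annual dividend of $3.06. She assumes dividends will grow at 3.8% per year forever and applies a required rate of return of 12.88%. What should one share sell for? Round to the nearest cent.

$34.98

Gordon growth model: P₀ = D₁/(r − g). D₁ = 3.06 × (1 + 0.038) = 3.1763.
P₀ = 3.1763 / (0.1288 − 0.038) = 3.1763 / 0.0908 = 34.9811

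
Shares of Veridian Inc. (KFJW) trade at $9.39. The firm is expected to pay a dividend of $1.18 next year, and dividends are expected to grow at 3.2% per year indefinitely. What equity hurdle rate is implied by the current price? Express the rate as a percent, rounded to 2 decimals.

Rearranging the constant-growth DDM: r = D₁/P₀ + g.
r = 1.1800 / 9.39 + 0.032 = 0.12567 + 0.032 = 0.15767

15.77%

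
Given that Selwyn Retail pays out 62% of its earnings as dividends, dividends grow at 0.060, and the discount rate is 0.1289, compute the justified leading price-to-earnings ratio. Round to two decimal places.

Justified leading P/E = b/(r−g) = 0.62/(0.1289−0.06) = 8.9985

9.00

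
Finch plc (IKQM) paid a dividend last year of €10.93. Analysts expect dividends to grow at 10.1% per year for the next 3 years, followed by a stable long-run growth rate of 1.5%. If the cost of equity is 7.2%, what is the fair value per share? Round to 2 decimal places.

€245.45

Two-stage DDM. Project D₁…D_3 at 0.101, terminal growth 0.015, discount at r = 0.072.
D_1 = 12.0339
D_2 = 13.2494
D_3 = 14.5875
Terminal value at t=3: TV = D_4/(r−g) = 14.8064/(0.072−0.015) = 259.7606
P₀ = 12.0339/(1+0.072)^1 + 13.2494/(1+0.072)^2 + 14.5875/(1+0.072)^3 + 259.7606/(1+0.072)^3 = 245.4537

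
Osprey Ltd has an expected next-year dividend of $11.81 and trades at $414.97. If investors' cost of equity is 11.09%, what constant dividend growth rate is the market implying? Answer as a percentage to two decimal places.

From P₀ = D₁/(r − g), the implied growth is g = r − D₁/P₀.
g = 0.1109 − 11.81/414.97 = 0.1109 − 0.02846 = 0.08244

8.24%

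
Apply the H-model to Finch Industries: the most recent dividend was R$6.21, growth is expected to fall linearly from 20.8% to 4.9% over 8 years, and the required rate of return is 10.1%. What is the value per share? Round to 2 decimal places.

R$201.23

H-model: P₀ = D₀[(1+g_L) + H(g_S−g_L)]/(r−g_L), with H = 8/2 = 4.
P₀ = 6.21 × [(1+0.049) + 4×(0.208−0.049)] / (0.101−0.049)
   = 6.21 × 1.6850 / 0.052 = 201.2279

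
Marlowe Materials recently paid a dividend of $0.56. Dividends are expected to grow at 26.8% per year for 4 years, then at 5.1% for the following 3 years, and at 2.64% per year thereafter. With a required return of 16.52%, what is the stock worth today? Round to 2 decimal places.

$8.97

Three-stage DDM. Project D₁…D_7; terminal Gordon value at t=7 with g = 0.0264; discount at r = 0.1652.
D_1 = 0.7101
D_2 = 0.9004
D_3 = 1.1417
D_4 = 1.4477
D_5 = 1.5215
D_6 = 1.5991
D_7 = 1.6806
TV_7 = 1.7250/(0.1652−0.0264) = 12.4280
P₀ = Σ Dₜ/(1+r)ᵗ + TV_7/(1+r)^7 = 8.9651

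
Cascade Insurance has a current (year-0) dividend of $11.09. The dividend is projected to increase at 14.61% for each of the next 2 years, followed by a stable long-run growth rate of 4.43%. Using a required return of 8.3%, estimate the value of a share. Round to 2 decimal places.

Two-stage DDM. Project D₁…D_2 at 0.1461, terminal growth 0.0443, discount at r = 0.083.
D_1 = 12.7102
D_2 = 14.5672
Terminal value at t=2: TV = D_3/(r−g) = 15.2125/(0.083−0.0443) = 393.0890
P₀ = 12.7102/(1+0.083)^1 + 14.5672/(1+0.083)^2 + 393.0890/(1+0.083)^2 = 359.3020

$359.30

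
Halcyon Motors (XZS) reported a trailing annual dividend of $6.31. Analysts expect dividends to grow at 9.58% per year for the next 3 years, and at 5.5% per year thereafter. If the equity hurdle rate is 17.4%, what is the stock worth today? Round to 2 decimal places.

Two-stage DDM. Project D₁…D_3 at 0.0958, terminal growth 0.055, discount at r = 0.174.
D_1 = 6.9145
D_2 = 7.5769
D_3 = 8.3028
Terminal value at t=3: TV = D_4/(r−g) = 8.7594/(0.174−0.055) = 73.6086
P₀ = 6.9145/(1+0.174)^1 + 7.5769/(1+0.174)^2 + 8.3028/(1+0.174)^3 + 73.6086/(1+0.174)^3 = 62.0092

$62.01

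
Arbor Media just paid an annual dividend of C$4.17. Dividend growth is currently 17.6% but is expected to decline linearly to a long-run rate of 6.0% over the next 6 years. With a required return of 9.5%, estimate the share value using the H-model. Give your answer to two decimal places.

H-model: P₀ = D₀[(1+g_L) + H(g_S−g_L)]/(r−g_L), with H = 6/2 = 3.
P₀ = 4.17 × [(1+0.06) + 3×(0.176−0.06)] / (0.095−0.06)
   = 4.17 × 1.4080 / 0.035 = 167.7531

C$167.75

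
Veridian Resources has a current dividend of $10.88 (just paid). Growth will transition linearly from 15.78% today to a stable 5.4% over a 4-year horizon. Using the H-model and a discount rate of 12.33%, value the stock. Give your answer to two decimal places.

$198.07

H-model: P₀ = D₀[(1+g_L) + H(g_S−g_L)]/(r−g_L), with H = 4/2 = 2.
P₀ = 10.88 × [(1+0.054) + 2×(0.1578−0.054)] / (0.1233−0.054)
   = 10.88 × 1.2616 / 0.0693 = 198.0694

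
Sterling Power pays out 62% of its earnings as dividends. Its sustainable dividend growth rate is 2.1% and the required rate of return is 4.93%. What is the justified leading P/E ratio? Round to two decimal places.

21.91

Justified leading P/E = b/(r−g) = 0.62/(0.0493−0.021) = 21.9081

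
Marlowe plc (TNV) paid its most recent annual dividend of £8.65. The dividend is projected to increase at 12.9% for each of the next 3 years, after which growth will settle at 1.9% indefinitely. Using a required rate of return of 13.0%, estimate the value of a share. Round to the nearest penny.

£105.10

Two-stage DDM. Project D₁…D_3 at 0.129, terminal growth 0.019, discount at r = 0.13.
D_1 = 9.7659
D_2 = 11.0256
D_3 = 12.4480
Terminal value at t=3: TV = D_4/(r−g) = 12.6845/(0.13−0.019) = 114.2744
P₀ = 9.7659/(1+0.13)^1 + 11.0256/(1+0.13)^2 + 12.4480/(1+0.13)^3 + 114.2744/(1+0.13)^3 = 105.1020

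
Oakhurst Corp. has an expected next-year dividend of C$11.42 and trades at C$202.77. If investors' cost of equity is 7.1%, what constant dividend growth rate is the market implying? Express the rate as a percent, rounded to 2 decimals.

From P₀ = D₁/(r − g), the implied growth is g = r − D₁/P₀.
g = 0.071 − 11.42/202.77 = 0.071 − 0.05632 = 0.01468

1.47%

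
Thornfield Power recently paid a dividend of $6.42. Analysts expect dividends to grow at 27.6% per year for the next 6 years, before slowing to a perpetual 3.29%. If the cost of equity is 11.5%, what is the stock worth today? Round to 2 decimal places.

Two-stage DDM. Project D₁…D_6 at 0.276, terminal growth 0.0329, discount at r = 0.115.
D_1 = 8.1919
D_2 = 10.4529
D_3 = 13.3379
D_4 = 17.0191
D_5 = 21.7164
D_6 = 27.7102
Terminal value at t=6: TV = D_7/(r−g) = 28.6218/(0.115−0.0329) = 348.6215
P₀ = 8.1919/(1+0.115)^1 + 10.4529/(1+0.115)^2 + 13.3379/(1+0.115)^3 + 17.0191/(1+0.115)^4 + 21.7164/(1+0.115)^5 + 27.7102/(1+0.115)^6 + 348.6215/(1+0.115)^6 = 244.8385

$244.84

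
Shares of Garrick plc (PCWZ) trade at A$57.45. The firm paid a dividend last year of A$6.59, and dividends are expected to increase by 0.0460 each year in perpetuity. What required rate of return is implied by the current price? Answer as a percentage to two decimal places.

Rearranging the constant-growth DDM: r = D₁/P₀ + g.
D₁ = 6.59 × (1 + 0.046) = 6.8931.
r = 6.8931 / 57.45 + 0.046 = 0.11999 + 0.046 = 0.16599

16.60%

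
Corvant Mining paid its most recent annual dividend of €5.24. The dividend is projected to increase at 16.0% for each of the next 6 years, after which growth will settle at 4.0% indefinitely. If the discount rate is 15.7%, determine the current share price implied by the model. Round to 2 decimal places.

€79.03

Two-stage DDM. Project D₁…D_6 at 0.16, terminal growth 0.04, discount at r = 0.157.
D_1 = 6.0784
D_2 = 7.0509
D_3 = 8.1791
D_4 = 9.4878
D_5 = 11.0058
D_6 = 12.7667
Terminal value at t=6: TV = D_7/(r−g) = 13.2774/(0.157−0.04) = 113.4819
P₀ = 6.0784/(1+0.157)^1 + 7.0509/(1+0.157)^2 + 8.1791/(1+0.157)^3 + 9.4878/(1+0.157)^4 + 11.0058/(1+0.157)^5 + 12.7667/(1+0.157)^6 + 113.4819/(1+0.157)^6 = 79.0337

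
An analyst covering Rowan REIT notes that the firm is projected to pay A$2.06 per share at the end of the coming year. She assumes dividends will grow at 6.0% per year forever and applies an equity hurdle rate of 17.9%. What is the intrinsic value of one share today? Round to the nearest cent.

Gordon growth model: P₀ = D₁/(r − g), with D₁ = 2.06 given directly.
P₀ = 2.0600 / (0.179 − 0.06) = 2.0600 / 0.119 = 17.3109

A$17.31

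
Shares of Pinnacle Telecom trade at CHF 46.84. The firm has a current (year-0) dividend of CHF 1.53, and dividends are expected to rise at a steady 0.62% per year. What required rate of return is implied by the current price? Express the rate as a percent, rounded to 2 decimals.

3.91%

Rearranging the constant-growth DDM: r = D₁/P₀ + g.
D₁ = 1.53 × (1 + 0.0062) = 1.5395.
r = 1.5395 / 46.84 + 0.0062 = 0.03287 + 0.0062 = 0.03907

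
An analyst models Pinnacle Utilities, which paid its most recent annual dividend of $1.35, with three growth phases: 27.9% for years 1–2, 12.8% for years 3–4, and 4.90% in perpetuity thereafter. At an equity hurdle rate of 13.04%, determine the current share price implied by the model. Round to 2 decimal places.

Three-stage DDM. Project D₁…D_4; terminal Gordon value at t=4 with g = 0.049; discount at r = 0.1304.
D_1 = 1.7267
D_2 = 2.2084
D_3 = 2.4911
D_4 = 2.8099
TV_4 = 2.9476/(0.1304−0.049) = 36.2113
P₀ = Σ Dₜ/(1+r)ᵗ + TV_4/(1+r)^4 = 28.8789

$28.88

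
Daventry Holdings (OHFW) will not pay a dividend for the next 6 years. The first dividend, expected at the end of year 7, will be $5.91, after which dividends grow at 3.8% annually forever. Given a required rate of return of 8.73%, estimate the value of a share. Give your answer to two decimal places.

Deferred-dividend DDM. At t=6 the remaining stream is a growing perpetuity with first payment D_7 = 5.91.
V_6 = D_7/(r−g) = 5.91/(0.0873−0.038) = 119.8783
P₀ = V_6/(1+r)^6 = 119.8783/(1+0.0873)^6 = 72.5511

$72.55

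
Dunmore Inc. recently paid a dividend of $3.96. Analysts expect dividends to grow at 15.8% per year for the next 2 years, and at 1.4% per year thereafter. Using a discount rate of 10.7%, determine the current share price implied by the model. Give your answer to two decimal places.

$55.72

Two-stage DDM. Project D₁…D_2 at 0.158, terminal growth 0.014, discount at r = 0.107.
D_1 = 4.5857
D_2 = 5.3102
Terminal value at t=2: TV = D_3/(r−g) = 5.3846/(0.107−0.014) = 57.8985
P₀ = 4.5857/(1+0.107)^1 + 5.3102/(1+0.107)^2 + 57.8985/(1+0.107)^2 = 55.7225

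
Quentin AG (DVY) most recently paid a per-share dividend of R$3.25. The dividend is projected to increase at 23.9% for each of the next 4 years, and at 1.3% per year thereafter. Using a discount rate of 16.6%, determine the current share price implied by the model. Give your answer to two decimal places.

R$42.60

Two-stage DDM. Project D₁…D_4 at 0.239, terminal growth 0.013, discount at r = 0.166.
D_1 = 4.0267
D_2 = 4.9891
D_3 = 6.1815
D_4 = 7.6589
Terminal value at t=4: TV = D_5/(r−g) = 7.7585/(0.166−0.013) = 50.7092
P₀ = 4.0267/(1+0.166)^1 + 4.9891/(1+0.166)^2 + 6.1815/(1+0.166)^3 + 7.6589/(1+0.166)^4 + 50.7092/(1+0.166)^4 = 42.6004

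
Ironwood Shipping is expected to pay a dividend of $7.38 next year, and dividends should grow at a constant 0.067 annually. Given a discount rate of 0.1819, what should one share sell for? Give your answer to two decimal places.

$64.23

Gordon growth model: P₀ = D₁/(r − g), with D₁ = 7.38 given directly.
P₀ = 7.3800 / (0.1819 − 0.067) = 7.3800 / 0.1149 = 64.2298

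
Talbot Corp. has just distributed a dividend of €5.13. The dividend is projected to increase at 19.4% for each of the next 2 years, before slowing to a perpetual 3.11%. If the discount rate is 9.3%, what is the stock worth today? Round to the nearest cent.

Two-stage DDM. Project D₁…D_2 at 0.194, terminal growth 0.0311, discount at r = 0.093.
D_1 = 6.1252
D_2 = 7.3135
Terminal value at t=2: TV = D_3/(r−g) = 7.5410/(0.093−0.0311) = 121.8249
P₀ = 6.1252/(1+0.093)^1 + 7.3135/(1+0.093)^2 + 121.8249/(1+0.093)^2 = 113.7014

€113.70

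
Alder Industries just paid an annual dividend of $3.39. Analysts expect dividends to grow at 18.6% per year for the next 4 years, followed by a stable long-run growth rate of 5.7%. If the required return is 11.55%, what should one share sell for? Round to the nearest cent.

Two-stage DDM. Project D₁…D_4 at 0.186, terminal growth 0.057, discount at r = 0.1155.
D_1 = 4.0205
D_2 = 4.7684
D_3 = 5.6553
D_4 = 6.7072
Terminal value at t=4: TV = D_5/(r−g) = 7.0895/(0.1155−0.057) = 121.1874
P₀ = 4.0205/(1+0.1155)^1 + 4.7684/(1+0.1155)^2 + 5.6553/(1+0.1155)^3 + 6.7072/(1+0.1155)^4 + 121.1874/(1+0.1155)^4 = 94.1093

$94.11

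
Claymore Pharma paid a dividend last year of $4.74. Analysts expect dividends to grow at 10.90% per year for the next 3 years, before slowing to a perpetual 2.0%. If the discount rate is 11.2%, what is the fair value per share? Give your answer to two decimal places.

$66.27

Two-stage DDM. Project D₁…D_3 at 0.109, terminal growth 0.02, discount at r = 0.112.
D_1 = 5.2567
D_2 = 5.8296
D_3 = 6.4651
Terminal value at t=3: TV = D_4/(r−g) = 6.5944/(0.112−0.02) = 71.6779
P₀ = 5.2567/(1+0.112)^1 + 5.8296/(1+0.112)^2 + 6.4651/(1+0.112)^3 + 71.6779/(1+0.112)^3 = 66.2714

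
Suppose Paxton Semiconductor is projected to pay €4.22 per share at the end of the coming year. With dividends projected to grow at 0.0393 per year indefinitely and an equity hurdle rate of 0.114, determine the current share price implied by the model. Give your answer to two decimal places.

Gordon growth model: P₀ = D₁/(r − g), with D₁ = 4.22 given directly.
P₀ = 4.2200 / (0.114 − 0.0393) = 4.2200 / 0.0747 = 56.4926

€56.49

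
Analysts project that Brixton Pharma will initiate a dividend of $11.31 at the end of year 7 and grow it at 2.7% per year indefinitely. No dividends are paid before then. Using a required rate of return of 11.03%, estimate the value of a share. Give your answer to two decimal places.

$72.47

Deferred-dividend DDM. At t=6 the remaining stream is a growing perpetuity with first payment D_7 = 11.31.
V_6 = D_7/(r−g) = 11.31/(0.1103−0.027) = 135.7743
P₀ = V_6/(1+r)^6 = 135.7743/(1+0.1103)^6 = 72.4729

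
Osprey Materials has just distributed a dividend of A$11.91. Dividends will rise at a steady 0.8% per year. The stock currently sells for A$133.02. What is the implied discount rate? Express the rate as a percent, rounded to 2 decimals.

9.83%

Rearranging the constant-growth DDM: r = D₁/P₀ + g.
D₁ = 11.91 × (1 + 0.008) = 12.0053.
r = 12.0053 / 133.02 + 0.008 = 0.09025 + 0.008 = 0.09825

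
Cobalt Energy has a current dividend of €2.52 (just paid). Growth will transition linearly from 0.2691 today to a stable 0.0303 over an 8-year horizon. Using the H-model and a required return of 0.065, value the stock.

€144.19

H-model: P₀ = D₀[(1+g_L) + H(g_S−g_L)]/(r−g_L), with H = 8/2 = 4.
P₀ = 2.52 × [(1+0.0303) + 4×(0.2691−0.0303)] / (0.065−0.0303)
   = 2.52 × 1.9855 / 0.0347 = 144.1919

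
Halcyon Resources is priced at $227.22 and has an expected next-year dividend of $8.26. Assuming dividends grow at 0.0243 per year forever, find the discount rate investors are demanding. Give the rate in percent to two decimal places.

Rearranging the constant-growth DDM: r = D₁/P₀ + g.
r = 8.2600 / 227.22 + 0.0243 = 0.03635 + 0.0243 = 0.06065

6.07%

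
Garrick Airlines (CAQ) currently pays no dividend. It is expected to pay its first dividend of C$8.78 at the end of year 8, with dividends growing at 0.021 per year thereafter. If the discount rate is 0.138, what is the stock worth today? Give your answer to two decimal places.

C$30.36

Deferred-dividend DDM. At t=7 the remaining stream is a growing perpetuity with first payment D_8 = 8.78.
V_7 = D_8/(r−g) = 8.78/(0.138−0.021) = 75.0427
P₀ = V_7/(1+r)^7 = 75.0427/(1+0.138)^7 = 30.3608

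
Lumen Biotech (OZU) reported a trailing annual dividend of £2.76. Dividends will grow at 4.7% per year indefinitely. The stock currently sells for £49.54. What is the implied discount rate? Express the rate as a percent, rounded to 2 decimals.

10.53%

Rearranging the constant-growth DDM: r = D₁/P₀ + g.
D₁ = 2.76 × (1 + 0.047) = 2.8897.
r = 2.8897 / 49.54 + 0.047 = 0.05833 + 0.047 = 0.10533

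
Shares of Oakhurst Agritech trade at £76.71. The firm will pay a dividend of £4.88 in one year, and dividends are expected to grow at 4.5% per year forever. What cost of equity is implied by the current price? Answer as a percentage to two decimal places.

10.86%

Rearranging the constant-growth DDM: r = D₁/P₀ + g.
r = 4.8800 / 76.71 + 0.045 = 0.06362 + 0.045 = 0.10862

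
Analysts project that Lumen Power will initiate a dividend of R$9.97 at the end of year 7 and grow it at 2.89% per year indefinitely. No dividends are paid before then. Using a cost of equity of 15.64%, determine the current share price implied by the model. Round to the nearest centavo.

R$32.70

Deferred-dividend DDM. At t=6 the remaining stream is a growing perpetuity with first payment D_7 = 9.97.
V_6 = D_7/(r−g) = 9.97/(0.1564−0.0289) = 78.1961
P₀ = V_6/(1+r)^6 = 78.1961/(1+0.1564)^6 = 32.6992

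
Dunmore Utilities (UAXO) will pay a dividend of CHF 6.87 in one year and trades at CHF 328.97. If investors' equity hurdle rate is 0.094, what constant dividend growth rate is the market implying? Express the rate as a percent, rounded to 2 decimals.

7.31%

From P₀ = D₁/(r − g), the implied growth is g = r − D₁/P₀.
g = 0.094 − 6.87/328.97 = 0.094 − 0.02088 = 0.07312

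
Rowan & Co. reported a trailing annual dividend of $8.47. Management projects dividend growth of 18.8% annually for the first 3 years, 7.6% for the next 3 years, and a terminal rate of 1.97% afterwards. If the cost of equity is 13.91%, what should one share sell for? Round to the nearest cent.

Three-stage DDM. Project D₁…D_6; terminal Gordon value at t=6 with g = 0.0197; discount at r = 0.1391.
D_1 = 10.0624
D_2 = 11.9541
D_3 = 14.2015
D_4 = 15.2808
D_5 = 16.4421
D_6 = 17.6917
TV_6 = 18.0402/(0.1391−0.0197) = 151.0907
P₀ = Σ Dₜ/(1+r)ᵗ + TV_6/(1+r)^6 = 122.5643

$122.56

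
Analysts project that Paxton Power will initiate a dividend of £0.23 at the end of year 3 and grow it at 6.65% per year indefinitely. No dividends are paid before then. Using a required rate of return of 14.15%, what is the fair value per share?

Deferred-dividend DDM. At t=2 the remaining stream is a growing perpetuity with first payment D_3 = 0.23.
V_2 = D_3/(r−g) = 0.23/(0.1415−0.0665) = 3.0667
P₀ = V_2/(1+r)^2 = 3.0667/(1+0.1415)^2 = 2.3535

£2.35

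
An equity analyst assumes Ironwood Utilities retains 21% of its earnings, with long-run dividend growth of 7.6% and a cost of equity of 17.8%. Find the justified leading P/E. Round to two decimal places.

7.75

Payout ratio b = 1 − 0.21 = 0.79.
Justified leading P/E = b/(r−g) = 0.79/(0.178−0.076) = 7.7451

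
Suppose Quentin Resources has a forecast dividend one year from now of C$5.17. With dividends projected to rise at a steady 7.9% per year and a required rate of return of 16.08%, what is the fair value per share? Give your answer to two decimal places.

C$63.20

Gordon growth model: P₀ = D₁/(r − g), with D₁ = 5.17 given directly.
P₀ = 5.1700 / (0.1608 − 0.079) = 5.1700 / 0.0818 = 63.2029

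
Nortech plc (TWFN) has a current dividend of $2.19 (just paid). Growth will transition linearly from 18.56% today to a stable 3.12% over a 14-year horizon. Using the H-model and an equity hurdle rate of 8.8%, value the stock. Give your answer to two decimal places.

$81.43

H-model: P₀ = D₀[(1+g_L) + H(g_S−g_L)]/(r−g_L), with H = 14/2 = 7.
P₀ = 2.19 × [(1+0.0312) + 7×(0.1856−0.0312)] / (0.088−0.0312)
   = 2.19 × 2.1120 / 0.0568 = 81.4310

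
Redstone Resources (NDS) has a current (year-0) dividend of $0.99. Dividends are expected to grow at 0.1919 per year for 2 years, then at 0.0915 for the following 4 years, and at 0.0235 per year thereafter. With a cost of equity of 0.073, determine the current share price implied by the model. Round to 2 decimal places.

Three-stage DDM. Project D₁…D_6; terminal Gordon value at t=6 with g = 0.0235; discount at r = 0.073.
D_1 = 1.1800
D_2 = 1.4064
D_3 = 1.5351
D_4 = 1.6756
D_5 = 1.8289
D_6 = 1.9962
TV_6 = 2.0431/(0.073−0.0235) = 41.2755
P₀ = Σ Dₜ/(1+r)ᵗ + TV_6/(1+r)^6 = 34.4672

$34.47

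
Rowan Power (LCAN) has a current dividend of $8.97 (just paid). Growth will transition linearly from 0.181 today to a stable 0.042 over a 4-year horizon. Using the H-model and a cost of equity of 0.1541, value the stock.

$105.62

H-model: P₀ = D₀[(1+g_L) + H(g_S−g_L)]/(r−g_L), with H = 4/2 = 2.
P₀ = 8.97 × [(1+0.042) + 2×(0.181−0.042)] / (0.1541−0.042)
   = 8.97 × 1.3200 / 0.1121 = 105.6236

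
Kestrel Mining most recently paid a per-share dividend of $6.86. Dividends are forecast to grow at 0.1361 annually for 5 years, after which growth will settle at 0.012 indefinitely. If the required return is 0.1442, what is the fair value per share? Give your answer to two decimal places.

$84.26

Two-stage DDM. Project D₁…D_5 at 0.1361, terminal growth 0.012, discount at r = 0.1442.
D_1 = 7.7936
D_2 = 8.8544
D_3 = 10.0594
D_4 = 11.4285
D_5 = 12.9840
Terminal value at t=5: TV = D_6/(r−g) = 13.1398/(0.1442−0.012) = 99.3930
P₀ = 7.7936/(1+0.1442)^1 + 8.8544/(1+0.1442)^2 + 10.0594/(1+0.1442)^3 + 11.4285/(1+0.1442)^4 + 12.9840/(1+0.1442)^5 + 99.3930/(1+0.1442)^5 = 84.2595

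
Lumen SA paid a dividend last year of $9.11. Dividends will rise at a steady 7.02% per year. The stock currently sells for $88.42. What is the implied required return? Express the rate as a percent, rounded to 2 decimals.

18.05%

Rearranging the constant-growth DDM: r = D₁/P₀ + g.
D₁ = 9.11 × (1 + 0.0702) = 9.7495.
r = 9.7495 / 88.42 + 0.0702 = 0.11026 + 0.0702 = 0.18046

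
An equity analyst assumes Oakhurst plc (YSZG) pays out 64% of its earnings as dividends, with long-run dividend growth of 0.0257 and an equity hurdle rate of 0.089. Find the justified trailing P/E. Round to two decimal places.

10.37

Justified trailing P/E = b(1+g)/(r−g) = 0.64×(1+0.0257)/(0.089−0.0257) = 10.3704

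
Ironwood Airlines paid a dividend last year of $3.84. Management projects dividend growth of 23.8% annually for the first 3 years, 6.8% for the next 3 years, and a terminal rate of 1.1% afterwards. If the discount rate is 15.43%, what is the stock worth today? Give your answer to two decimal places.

Three-stage DDM. Project D₁…D_6; terminal Gordon value at t=6 with g = 0.011; discount at r = 0.1543.
D_1 = 4.7539
D_2 = 5.8854
D_3 = 7.2861
D_4 = 7.7815
D_5 = 8.3107
D_6 = 8.8758
TV_6 = 8.9734/(0.1543−0.011) = 62.6198
P₀ = Σ Dₜ/(1+r)ᵗ + TV_6/(1+r)^6 = 51.9366

$51.94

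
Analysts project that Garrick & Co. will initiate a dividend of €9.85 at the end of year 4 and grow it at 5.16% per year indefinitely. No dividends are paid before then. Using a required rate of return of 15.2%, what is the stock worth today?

Deferred-dividend DDM. At t=3 the remaining stream is a growing perpetuity with first payment D_4 = 9.85.
V_3 = D_4/(r−g) = 9.85/(0.152−0.0516) = 98.1076
P₀ = V_3/(1+r)^3 = 98.1076/(1+0.152)^3 = 64.1719

€64.17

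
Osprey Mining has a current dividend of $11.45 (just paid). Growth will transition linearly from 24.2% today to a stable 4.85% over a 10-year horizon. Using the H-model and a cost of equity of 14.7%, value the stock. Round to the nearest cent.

H-model: P₀ = D₀[(1+g_L) + H(g_S−g_L)]/(r−g_L), with H = 10/2 = 5.
P₀ = 11.45 × [(1+0.0485) + 5×(0.242−0.0485)] / (0.147−0.0485)
   = 11.45 × 2.0160 / 0.0985 = 234.3472

$234.35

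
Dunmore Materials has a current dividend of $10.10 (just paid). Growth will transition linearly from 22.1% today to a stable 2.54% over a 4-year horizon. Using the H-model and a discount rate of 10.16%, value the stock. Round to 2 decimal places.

H-model: P₀ = D₀[(1+g_L) + H(g_S−g_L)]/(r−g_L), with H = 4/2 = 2.
P₀ = 10.10 × [(1+0.0254) + 2×(0.221−0.0254)] / (0.1016−0.0254)
   = 10.10 × 1.4166 / 0.0762 = 187.7646

$187.76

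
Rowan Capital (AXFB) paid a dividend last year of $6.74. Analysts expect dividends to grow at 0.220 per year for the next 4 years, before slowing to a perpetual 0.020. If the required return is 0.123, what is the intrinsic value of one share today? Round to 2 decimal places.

Two-stage DDM. Project D₁…D_4 at 0.22, terminal growth 0.02, discount at r = 0.123.
D_1 = 8.2228
D_2 = 10.0318
D_3 = 12.2388
D_4 = 14.9314
Terminal value at t=4: TV = D_5/(r−g) = 15.2300/(0.123−0.02) = 147.8639
P₀ = 8.2228/(1+0.123)^1 + 10.0318/(1+0.123)^2 + 12.2388/(1+0.123)^3 + 14.9314/(1+0.123)^4 + 147.8639/(1+0.123)^4 = 126.2767

$126.28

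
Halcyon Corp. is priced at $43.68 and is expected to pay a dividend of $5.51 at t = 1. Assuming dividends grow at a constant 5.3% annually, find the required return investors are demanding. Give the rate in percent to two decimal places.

17.91%

Rearranging the constant-growth DDM: r = D₁/P₀ + g.
r = 5.5100 / 43.68 + 0.053 = 0.12614 + 0.053 = 0.17914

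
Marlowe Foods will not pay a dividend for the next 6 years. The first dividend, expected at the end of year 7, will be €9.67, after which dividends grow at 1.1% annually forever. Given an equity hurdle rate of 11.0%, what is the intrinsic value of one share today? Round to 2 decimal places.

Deferred-dividend DDM. At t=6 the remaining stream is a growing perpetuity with first payment D_7 = 9.67.
V_6 = D_7/(r−g) = 9.67/(0.11−0.011) = 97.6768
P₀ = V_6/(1+r)^6 = 97.6768/(1+0.11)^6 = 52.2220

€52.22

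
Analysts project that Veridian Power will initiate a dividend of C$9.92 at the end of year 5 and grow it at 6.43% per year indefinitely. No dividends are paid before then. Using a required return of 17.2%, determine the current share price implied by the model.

C$48.82

Deferred-dividend DDM. At t=4 the remaining stream is a growing perpetuity with first payment D_5 = 9.92.
V_4 = D_5/(r−g) = 9.92/(0.172−0.0643) = 92.1077
P₀ = V_4/(1+r)^4 = 92.1077/(1+0.172)^4 = 48.8186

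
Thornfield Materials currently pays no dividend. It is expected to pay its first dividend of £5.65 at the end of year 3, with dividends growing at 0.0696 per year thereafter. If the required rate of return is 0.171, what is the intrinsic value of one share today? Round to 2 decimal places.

£40.63

Deferred-dividend DDM. At t=2 the remaining stream is a growing perpetuity with first payment D_3 = 5.65.
V_2 = D_3/(r−g) = 5.65/(0.171−0.0696) = 55.7199
P₀ = V_2/(1+r)^2 = 55.7199/(1+0.171)^2 = 40.6347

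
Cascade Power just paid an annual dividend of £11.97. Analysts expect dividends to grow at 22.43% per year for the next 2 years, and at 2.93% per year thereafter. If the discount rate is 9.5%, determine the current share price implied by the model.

£262.78

Two-stage DDM. Project D₁…D_2 at 0.2243, terminal growth 0.0293, discount at r = 0.095.
D_1 = 14.6549
D_2 = 17.9420
Terminal value at t=2: TV = D_3/(r−g) = 18.4677/(0.095−0.0293) = 281.0907
P₀ = 14.6549/(1+0.095)^1 + 17.9420/(1+0.095)^2 + 281.0907/(1+0.095)^2 = 262.7799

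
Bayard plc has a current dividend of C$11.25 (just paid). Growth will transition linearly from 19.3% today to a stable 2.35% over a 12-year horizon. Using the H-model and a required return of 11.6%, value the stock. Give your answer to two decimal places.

H-model: P₀ = D₀[(1+g_L) + H(g_S−g_L)]/(r−g_L), with H = 12/2 = 6.
P₀ = 11.25 × [(1+0.0235) + 6×(0.193−0.0235)] / (0.116−0.0235)
   = 11.25 × 2.0405 / 0.0925 = 248.1689

C$248.17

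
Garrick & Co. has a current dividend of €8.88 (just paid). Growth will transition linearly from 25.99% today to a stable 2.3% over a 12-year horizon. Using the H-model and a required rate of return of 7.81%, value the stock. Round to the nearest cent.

H-model: P₀ = D₀[(1+g_L) + H(g_S−g_L)]/(r−g_L), with H = 12/2 = 6.
P₀ = 8.88 × [(1+0.023) + 6×(0.2599−0.023)] / (0.0781−0.023)
   = 8.88 × 2.4444 / 0.0551 = 393.9432

€393.94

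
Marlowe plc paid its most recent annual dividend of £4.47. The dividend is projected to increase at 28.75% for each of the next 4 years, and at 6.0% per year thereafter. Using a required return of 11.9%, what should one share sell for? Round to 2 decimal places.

£166.45

Two-stage DDM. Project D₁…D_4 at 0.2875, terminal growth 0.06, discount at r = 0.119.
D_1 = 5.7551
D_2 = 7.4097
D_3 = 9.5400
D_4 = 12.2828
Terminal value at t=4: TV = D_5/(r−g) = 13.0197/(0.119−0.06) = 220.6736
P₀ = 5.7551/(1+0.119)^1 + 7.4097/(1+0.119)^2 + 9.5400/(1+0.119)^3 + 12.2828/(1+0.119)^4 + 220.6736/(1+0.119)^4 = 166.4472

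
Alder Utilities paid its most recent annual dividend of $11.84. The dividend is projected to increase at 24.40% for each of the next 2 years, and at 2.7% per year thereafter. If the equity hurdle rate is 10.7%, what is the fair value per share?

Two-stage DDM. Project D₁…D_2 at 0.244, terminal growth 0.027, discount at r = 0.107.
D_1 = 14.7290
D_2 = 18.3228
Terminal value at t=2: TV = D_3/(r−g) = 18.8175/(0.107−0.027) = 235.2193
P₀ = 14.7290/(1+0.107)^1 + 18.3228/(1+0.107)^2 + 235.2193/(1+0.107)^2 = 220.2026

$220.20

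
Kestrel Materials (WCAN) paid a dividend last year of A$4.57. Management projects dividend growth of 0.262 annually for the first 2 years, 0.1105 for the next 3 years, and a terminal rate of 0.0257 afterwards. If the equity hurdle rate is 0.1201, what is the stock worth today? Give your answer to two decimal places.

Three-stage DDM. Project D₁…D_5; terminal Gordon value at t=5 with g = 0.0257; discount at r = 0.1201.
D_1 = 5.7673
D_2 = 7.2784
D_3 = 8.0826
D_4 = 8.9758
D_5 = 9.9676
TV_5 = 10.2238/(0.1201−0.0257) = 108.3026
P₀ = Σ Dₜ/(1+r)ᵗ + TV_5/(1+r)^5 = 89.4837

A$89.48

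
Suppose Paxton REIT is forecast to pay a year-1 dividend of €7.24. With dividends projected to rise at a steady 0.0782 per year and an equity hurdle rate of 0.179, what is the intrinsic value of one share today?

Gordon growth model: P₀ = D₁/(r − g), with D₁ = 7.24 given directly.
P₀ = 7.2400 / (0.179 − 0.0782) = 7.2400 / 0.1008 = 71.8254

€71.83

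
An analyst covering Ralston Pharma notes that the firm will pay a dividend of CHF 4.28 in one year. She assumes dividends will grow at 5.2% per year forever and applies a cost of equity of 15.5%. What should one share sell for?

CHF 41.55

Gordon growth model: P₀ = D₁/(r − g), with D₁ = 4.28 given directly.
P₀ = 4.2800 / (0.155 − 0.052) = 4.2800 / 0.103 = 41.5534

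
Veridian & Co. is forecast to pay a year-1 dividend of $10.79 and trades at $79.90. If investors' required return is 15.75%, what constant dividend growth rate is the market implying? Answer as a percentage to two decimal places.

2.25%

From P₀ = D₁/(r − g), the implied growth is g = r − D₁/P₀.
g = 0.1575 − 10.79/79.90 = 0.1575 − 0.13504 = 0.02246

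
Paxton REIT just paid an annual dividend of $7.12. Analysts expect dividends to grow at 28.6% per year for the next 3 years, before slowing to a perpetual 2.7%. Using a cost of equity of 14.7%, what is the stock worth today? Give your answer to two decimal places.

Two-stage DDM. Project D₁…D_3 at 0.286, terminal growth 0.027, discount at r = 0.147.
D_1 = 9.1563
D_2 = 11.7750
D_3 = 15.1427
Terminal value at t=3: TV = D_4/(r−g) = 15.5515/(0.147−0.027) = 129.5961
P₀ = 9.1563/(1+0.147)^1 + 11.7750/(1+0.147)^2 + 15.1427/(1+0.147)^3 + 129.5961/(1+0.147)^3 = 112.8499

$112.85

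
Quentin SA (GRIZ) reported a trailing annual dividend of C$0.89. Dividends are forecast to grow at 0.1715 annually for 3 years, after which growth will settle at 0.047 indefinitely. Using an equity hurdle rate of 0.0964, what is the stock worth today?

C$26.06

Two-stage DDM. Project D₁…D_3 at 0.1715, terminal growth 0.047, discount at r = 0.0964.
D_1 = 1.0426
D_2 = 1.2214
D_3 = 1.4309
Terminal value at t=3: TV = D_4/(r−g) = 1.4982/(0.0964−0.047) = 30.3275
P₀ = 1.0426/(1+0.0964)^1 + 1.2214/(1+0.0964)^2 + 1.4309/(1+0.0964)^3 + 30.3275/(1+0.0964)^3 = 26.0634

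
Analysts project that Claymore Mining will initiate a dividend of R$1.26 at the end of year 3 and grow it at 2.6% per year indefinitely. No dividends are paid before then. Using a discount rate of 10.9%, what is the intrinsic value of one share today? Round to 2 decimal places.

Deferred-dividend DDM. At t=2 the remaining stream is a growing perpetuity with first payment D_3 = 1.26.
V_2 = D_3/(r−g) = 1.26/(0.109−0.026) = 15.1807
P₀ = V_2/(1+r)^2 = 15.1807/(1+0.109)^2 = 12.3432

R$12.34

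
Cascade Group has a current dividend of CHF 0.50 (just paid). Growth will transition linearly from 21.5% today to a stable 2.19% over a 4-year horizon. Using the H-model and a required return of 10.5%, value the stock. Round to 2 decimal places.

H-model: P₀ = D₀[(1+g_L) + H(g_S−g_L)]/(r−g_L), with H = 4/2 = 2.
P₀ = 0.50 × [(1+0.0219) + 2×(0.215−0.0219)] / (0.105−0.0219)
   = 0.50 × 1.4081 / 0.0831 = 8.4723

CHF 8.47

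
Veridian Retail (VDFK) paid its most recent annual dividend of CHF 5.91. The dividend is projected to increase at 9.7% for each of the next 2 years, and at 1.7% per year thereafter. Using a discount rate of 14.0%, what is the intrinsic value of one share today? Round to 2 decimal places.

CHF 56.41

Two-stage DDM. Project D₁…D_2 at 0.097, terminal growth 0.017, discount at r = 0.14.
D_1 = 6.4833
D_2 = 7.1121
Terminal value at t=2: TV = D_3/(r−g) = 7.2331/(0.14−0.017) = 58.8053
P₀ = 6.4833/(1+0.14)^1 + 7.1121/(1+0.14)^2 + 58.8053/(1+0.14)^2 = 56.4084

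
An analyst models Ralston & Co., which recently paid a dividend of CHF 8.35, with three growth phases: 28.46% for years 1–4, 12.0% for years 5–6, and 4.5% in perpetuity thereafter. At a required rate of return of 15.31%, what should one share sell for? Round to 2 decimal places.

Three-stage DDM. Project D₁…D_6; terminal Gordon value at t=6 with g = 0.045; discount at r = 0.1531.
D_1 = 10.7264
D_2 = 13.7791
D_3 = 17.7007
D_4 = 22.7383
D_5 = 25.4669
D_6 = 28.5229
TV_6 = 29.8065/(0.1531−0.045) = 275.7305
P₀ = Σ Dₜ/(1+r)ᵗ + TV_6/(1+r)^6 = 185.9935

CHF 185.99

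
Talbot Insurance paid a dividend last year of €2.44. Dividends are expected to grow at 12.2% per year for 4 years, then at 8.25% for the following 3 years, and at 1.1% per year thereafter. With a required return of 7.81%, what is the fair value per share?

€63.11

Three-stage DDM. Project D₁…D_7; terminal Gordon value at t=7 with g = 0.011; discount at r = 0.0781.
D_1 = 2.7377
D_2 = 3.0717
D_3 = 3.4464
D_4 = 3.8669
D_5 = 4.1859
D_6 = 4.5312
D_7 = 4.9051
TV_7 = 4.9590/(0.0781−0.011) = 73.9050
P₀ = Σ Dₜ/(1+r)ᵗ + TV_7/(1+r)^7 = 63.1099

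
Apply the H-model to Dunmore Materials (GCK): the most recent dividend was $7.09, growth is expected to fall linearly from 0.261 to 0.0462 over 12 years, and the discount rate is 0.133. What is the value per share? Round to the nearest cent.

H-model: P₀ = D₀[(1+g_L) + H(g_S−g_L)]/(r−g_L), with H = 12/2 = 6.
P₀ = 7.09 × [(1+0.0462) + 6×(0.261−0.0462)] / (0.133−0.0462)
   = 7.09 × 2.3350 / 0.0868 = 190.7275

$190.73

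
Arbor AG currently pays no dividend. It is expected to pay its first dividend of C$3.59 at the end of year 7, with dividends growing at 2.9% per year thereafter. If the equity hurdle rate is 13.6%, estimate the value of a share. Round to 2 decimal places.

C$15.61

Deferred-dividend DDM. At t=6 the remaining stream is a growing perpetuity with first payment D_7 = 3.59.
V_6 = D_7/(r−g) = 3.59/(0.136−0.029) = 33.5514
P₀ = V_6/(1+r)^6 = 33.5514/(1+0.136)^6 = 15.6114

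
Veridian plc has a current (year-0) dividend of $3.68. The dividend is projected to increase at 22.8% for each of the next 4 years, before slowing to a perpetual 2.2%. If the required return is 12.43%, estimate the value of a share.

$70.76

Two-stage DDM. Project D₁…D_4 at 0.228, terminal growth 0.022, discount at r = 0.1243.
D_1 = 4.5190
D_2 = 5.5494
D_3 = 6.8146
D_4 = 8.3684
Terminal value at t=4: TV = D_5/(r−g) = 8.5525/(0.1243−0.022) = 83.6020
P₀ = 4.5190/(1+0.1243)^1 + 5.5494/(1+0.1243)^2 + 6.8146/(1+0.1243)^3 + 8.3684/(1+0.1243)^4 + 83.6020/(1+0.1243)^4 = 70.7644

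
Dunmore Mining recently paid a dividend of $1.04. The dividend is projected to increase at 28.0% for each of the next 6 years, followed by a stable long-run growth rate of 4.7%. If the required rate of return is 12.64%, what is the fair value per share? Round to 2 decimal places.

$39.53

Two-stage DDM. Project D₁…D_6 at 0.28, terminal growth 0.047, discount at r = 0.1264.
D_1 = 1.3312
D_2 = 1.7039
D_3 = 2.1810
D_4 = 2.7917
D_5 = 3.5734
D_6 = 4.5740
Terminal value at t=6: TV = D_7/(r−g) = 4.7889/(0.1264−0.047) = 60.3142
P₀ = 1.3312/(1+0.1264)^1 + 1.7039/(1+0.1264)^2 + 2.1810/(1+0.1264)^3 + 2.7917/(1+0.1264)^4 + 3.5734/(1+0.1264)^5 + 4.5740/(1+0.1264)^6 + 60.3142/(1+0.1264)^6 = 39.5252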